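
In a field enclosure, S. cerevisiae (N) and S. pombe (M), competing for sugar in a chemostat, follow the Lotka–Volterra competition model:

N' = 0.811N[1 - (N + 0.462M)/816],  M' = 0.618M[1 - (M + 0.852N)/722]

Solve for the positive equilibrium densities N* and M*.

Setting both brackets to zero gives the nullclines N + 0.462M = 816 and 0.852N + M = 722.
Substituting M = 722 - 0.852N into the first: N(1 - 0.462·0.852) = 816 - 0.462·722.
So N* = 482/0.606 = 796, and then M* = 722 - 0.852·796 = 44.1.

N* ≈ 796, M* ≈ 44.1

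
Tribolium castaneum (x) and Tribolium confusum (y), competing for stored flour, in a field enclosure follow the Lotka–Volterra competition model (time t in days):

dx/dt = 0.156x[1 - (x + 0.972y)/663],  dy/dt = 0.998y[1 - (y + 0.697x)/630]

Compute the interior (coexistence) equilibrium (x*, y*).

Setting both brackets to zero gives the nullclines x + 0.972y = 663 and 0.697x + y = 630.
Substituting y = 630 - 0.697x into the first: x(1 - 0.972·0.697) = 663 - 0.972·630.
So x* = 50.6/0.323 = 157, and then y* = 630 - 0.697·157 = 521.

x* ≈ 157, y* ≈ 521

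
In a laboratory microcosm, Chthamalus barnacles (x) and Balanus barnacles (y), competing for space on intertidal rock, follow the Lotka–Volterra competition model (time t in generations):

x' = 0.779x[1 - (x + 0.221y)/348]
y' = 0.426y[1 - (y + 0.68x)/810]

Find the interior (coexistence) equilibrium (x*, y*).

x* ≈ 199, y* ≈ 675

Setting both brackets to zero gives the nullclines x + 0.221y = 348 and 0.68x + y = 810.
Substituting y = 810 - 0.68x into the first: x(1 - 0.221·0.68) = 348 - 0.221·810.
So x* = 169/0.85 = 199, and then y* = 810 - 0.68·199 = 675.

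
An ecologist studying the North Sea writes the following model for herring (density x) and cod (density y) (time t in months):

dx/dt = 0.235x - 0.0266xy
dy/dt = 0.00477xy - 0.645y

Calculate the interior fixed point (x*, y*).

Set dy/dt = 0 with y > 0: 0.00477x - 0.645 = 0, so x* = 0.645/0.00477 = 135.
Set dx/dt = 0 with x > 0: 0.235 - 0.0266y = 0, so y* = 0.235/0.0266 = 8.83.

x* ≈ 135, y* ≈ 8.83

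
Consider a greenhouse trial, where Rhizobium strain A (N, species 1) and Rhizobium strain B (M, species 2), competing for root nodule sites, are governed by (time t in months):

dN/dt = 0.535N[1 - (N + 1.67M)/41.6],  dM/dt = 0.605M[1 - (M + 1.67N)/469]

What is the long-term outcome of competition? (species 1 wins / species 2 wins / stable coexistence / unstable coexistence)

Compare the nullcline intercepts: K1/α12 = 41.6/1.67 = 24.9 < K2 = 469; K2/α21 = 469/1.67 = 281 > K1 = 41.6.
Since the inequalities point opposite ways, species 2 can invade but species 1 cannot.

species 2 excludes species 1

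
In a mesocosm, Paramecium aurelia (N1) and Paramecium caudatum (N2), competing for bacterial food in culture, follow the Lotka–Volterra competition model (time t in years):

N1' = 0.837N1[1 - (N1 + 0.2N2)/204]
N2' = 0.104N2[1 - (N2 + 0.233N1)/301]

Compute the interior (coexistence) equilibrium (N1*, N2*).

Setting both brackets to zero gives the nullclines N1 + 0.2N2 = 204 and 0.233N1 + N2 = 301.
Substituting N2 = 301 - 0.233N1 into the first: N1(1 - 0.2·0.233) = 204 - 0.2·301.
So N1* = 144/0.953 = 151, and then N2* = 301 - 0.233·151 = 266.

N1* ≈ 151, N2* ≈ 266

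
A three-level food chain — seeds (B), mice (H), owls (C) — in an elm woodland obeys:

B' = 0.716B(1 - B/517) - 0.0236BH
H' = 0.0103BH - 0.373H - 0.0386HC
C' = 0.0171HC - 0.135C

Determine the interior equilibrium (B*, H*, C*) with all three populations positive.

B* ≈ 382, H* ≈ 7.89, C* ≈ 92.4

From dC/dt = 0: 0.0171H* = 0.135, so H* = 7.89.
From dB/dt = 0: 0.716(1 - B*/517) = 0.0236·7.89, giving B* = 517·(1 - 0.26) = 382.
From dH/dt = 0: 0.0103·382 - 0.373 = 0.0386C*, so C* = 3.57/0.0386 = 92.4.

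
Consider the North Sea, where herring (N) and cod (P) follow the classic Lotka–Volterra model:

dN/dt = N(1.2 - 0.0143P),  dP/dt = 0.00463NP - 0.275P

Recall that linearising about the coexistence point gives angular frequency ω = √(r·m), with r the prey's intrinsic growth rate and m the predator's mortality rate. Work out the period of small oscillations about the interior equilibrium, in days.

T ≈ 10.9 days

Here r = 1.2 and m = 0.275, so r·m = 0.33.
ω = √0.33 = 0.574 per day, hence T = 2π/ω ≈ 10.9 days.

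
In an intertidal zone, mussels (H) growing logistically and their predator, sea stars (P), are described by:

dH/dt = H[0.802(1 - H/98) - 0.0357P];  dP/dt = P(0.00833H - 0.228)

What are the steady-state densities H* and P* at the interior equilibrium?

H* ≈ 27.4, P* ≈ 16.2

From dP/dt = 0 with P > 0: 0.00833H* = 0.228, so H* = 27.4.
Substitute into dH/dt = 0: 0.802(1 - 27.4/98) = 0.0357P*.
The bracket is 0.721, giving P* = 0.578/0.0357 = 16.2.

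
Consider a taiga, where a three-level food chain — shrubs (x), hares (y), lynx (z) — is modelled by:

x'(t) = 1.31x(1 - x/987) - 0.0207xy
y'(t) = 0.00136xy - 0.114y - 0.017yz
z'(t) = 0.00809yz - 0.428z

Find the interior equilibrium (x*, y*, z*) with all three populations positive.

x* ≈ 162, y* ≈ 52.9, z* ≈ 6.25

From dz/dt = 0: 0.00809y* = 0.428, so y* = 52.9.
From dx/dt = 0: 1.31(1 - x*/987) = 0.0207·52.9, giving x* = 987·(1 - 0.836) = 162.
From dy/dt = 0: 0.00136·162 - 0.114 = 0.017z*, so z* = 0.106/0.017 = 6.25.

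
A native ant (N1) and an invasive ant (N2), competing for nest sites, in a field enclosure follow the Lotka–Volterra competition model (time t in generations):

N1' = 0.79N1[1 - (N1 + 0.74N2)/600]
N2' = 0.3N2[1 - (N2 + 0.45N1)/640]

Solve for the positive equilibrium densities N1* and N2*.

Setting both brackets to zero gives the nullclines N1 + 0.74N2 = 600 and 0.45N1 + N2 = 640.
Substituting N2 = 640 - 0.45N1 into the first: N1(1 - 0.74·0.45) = 600 - 0.74·640.
So N1* = 126/0.667 = 190, and then N2* = 640 - 0.45·190 = 555.

N1* ≈ 190, N2* ≈ 555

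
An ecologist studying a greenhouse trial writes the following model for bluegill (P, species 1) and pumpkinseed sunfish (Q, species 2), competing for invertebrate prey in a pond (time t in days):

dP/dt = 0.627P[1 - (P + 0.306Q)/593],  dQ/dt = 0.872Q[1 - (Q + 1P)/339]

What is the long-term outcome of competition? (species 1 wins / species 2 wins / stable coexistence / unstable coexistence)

Compare the nullcline intercepts: K1/α12 = 593/0.306 = 1940 > K2 = 339; K2/α21 = 339/1 = 339 < K1 = 593.
Since the inequalities point opposite ways, species 1 can invade but species 2 cannot.

species 1 excludes species 2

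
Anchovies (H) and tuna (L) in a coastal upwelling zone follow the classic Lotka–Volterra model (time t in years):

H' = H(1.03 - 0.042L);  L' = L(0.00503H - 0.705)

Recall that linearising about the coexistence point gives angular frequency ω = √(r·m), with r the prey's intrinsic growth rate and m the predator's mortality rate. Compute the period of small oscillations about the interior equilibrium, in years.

T ≈ 7.37 years

Here r = 1.03 and m = 0.705, so r·m = 0.726.
ω = √0.726 = 0.852 per year, hence T = 2π/ω ≈ 7.37 years.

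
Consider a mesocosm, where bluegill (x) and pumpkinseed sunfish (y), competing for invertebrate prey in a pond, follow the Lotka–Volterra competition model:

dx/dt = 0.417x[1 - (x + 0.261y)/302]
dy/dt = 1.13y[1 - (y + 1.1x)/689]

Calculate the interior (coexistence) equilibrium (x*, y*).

x* ≈ 171, y* ≈ 500

Setting both brackets to zero gives the nullclines x + 0.261y = 302 and 1.1x + y = 689.
Substituting y = 689 - 1.1x into the first: x(1 - 0.261·1.1) = 302 - 0.261·689.
So x* = 122/0.713 = 171, and then y* = 689 - 1.1·171 = 500.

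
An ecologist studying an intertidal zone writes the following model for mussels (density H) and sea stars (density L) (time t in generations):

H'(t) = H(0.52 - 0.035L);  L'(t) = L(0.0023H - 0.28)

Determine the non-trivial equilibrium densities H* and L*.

Set dL/dt = 0 with L > 0: 0.0023H - 0.28 = 0, so H* = 0.28/0.0023 = 122.
Set dH/dt = 0 with H > 0: 0.52 - 0.035L = 0, so L* = 0.52/0.035 = 14.9.

H* ≈ 122, L* ≈ 14.9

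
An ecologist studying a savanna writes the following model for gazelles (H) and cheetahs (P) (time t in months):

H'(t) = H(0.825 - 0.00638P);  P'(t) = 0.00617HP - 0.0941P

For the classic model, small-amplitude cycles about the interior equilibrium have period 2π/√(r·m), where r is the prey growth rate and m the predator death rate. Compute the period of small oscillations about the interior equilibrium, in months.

Here r = 0.825 and m = 0.0941, so r·m = 0.0776.
ω = √0.0776 = 0.279 per month, hence T = 2π/ω ≈ 22.6 months.

T ≈ 22.6 months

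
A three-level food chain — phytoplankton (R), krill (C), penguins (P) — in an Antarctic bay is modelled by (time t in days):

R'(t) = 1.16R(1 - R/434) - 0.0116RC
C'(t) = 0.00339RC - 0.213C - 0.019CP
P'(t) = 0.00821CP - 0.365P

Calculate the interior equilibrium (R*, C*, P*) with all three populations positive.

From dP/dt = 0: 0.00821C* = 0.365, so C* = 44.5.
From dR/dt = 0: 1.16(1 - R*/434) = 0.0116·44.5, giving R* = 434·(1 - 0.445) = 241.
From dC/dt = 0: 0.00339·241 - 0.213 = 0.019P*, so P* = 0.604/0.019 = 31.8.

R* ≈ 241, C* ≈ 44.5, P* ≈ 31.8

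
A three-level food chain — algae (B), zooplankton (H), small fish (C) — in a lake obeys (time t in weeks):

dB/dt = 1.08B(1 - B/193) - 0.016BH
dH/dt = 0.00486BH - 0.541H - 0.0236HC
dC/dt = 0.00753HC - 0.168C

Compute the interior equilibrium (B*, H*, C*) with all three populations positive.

From dC/dt = 0: 0.00753H* = 0.168, so H* = 22.3.
From dB/dt = 0: 1.08(1 - B*/193) = 0.016·22.3, giving B* = 193·(1 - 0.331) = 129.
From dH/dt = 0: 0.00486·129 - 0.541 = 0.0236C*, so C* = 0.0869/0.0236 = 3.68.

B* ≈ 129, H* ≈ 22.3, C* ≈ 3.68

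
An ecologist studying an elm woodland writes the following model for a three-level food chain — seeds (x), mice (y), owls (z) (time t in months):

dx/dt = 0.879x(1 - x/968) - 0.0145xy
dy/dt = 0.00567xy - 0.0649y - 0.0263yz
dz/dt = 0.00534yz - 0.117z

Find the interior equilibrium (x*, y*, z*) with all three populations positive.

From dz/dt = 0: 0.00534y* = 0.117, so y* = 21.9.
From dx/dt = 0: 0.879(1 - x*/968) = 0.0145·21.9, giving x* = 968·(1 - 0.361) = 618.
From dy/dt = 0: 0.00567·618 - 0.0649 = 0.0263z*, so z* = 3.44/0.0263 = 131.

x* ≈ 618, y* ≈ 21.9, z* ≈ 131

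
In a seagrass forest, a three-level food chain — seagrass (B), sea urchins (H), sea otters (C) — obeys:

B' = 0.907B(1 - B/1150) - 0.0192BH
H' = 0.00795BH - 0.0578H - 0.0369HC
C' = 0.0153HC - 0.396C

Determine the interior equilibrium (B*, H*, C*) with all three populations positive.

B* ≈ 520, H* ≈ 25.9, C* ≈ 110

From dC/dt = 0: 0.0153H* = 0.396, so H* = 25.9.
From dB/dt = 0: 0.907(1 - B*/1150) = 0.0192·25.9, giving B* = 1150·(1 - 0.548) = 520.
From dH/dt = 0: 0.00795·520 - 0.0578 = 0.0369C*, so C* = 4.08/0.0369 = 110.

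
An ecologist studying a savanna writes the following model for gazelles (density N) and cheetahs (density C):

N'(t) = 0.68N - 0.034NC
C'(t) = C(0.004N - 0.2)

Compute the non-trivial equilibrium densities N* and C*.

Set dC/dt = 0 with C > 0: 0.004N - 0.2 = 0, so N* = 0.2/0.004 = 50.
Set dN/dt = 0 with N > 0: 0.68 - 0.034C = 0, so C* = 0.68/0.034 = 20.

N* ≈ 50, C* ≈ 20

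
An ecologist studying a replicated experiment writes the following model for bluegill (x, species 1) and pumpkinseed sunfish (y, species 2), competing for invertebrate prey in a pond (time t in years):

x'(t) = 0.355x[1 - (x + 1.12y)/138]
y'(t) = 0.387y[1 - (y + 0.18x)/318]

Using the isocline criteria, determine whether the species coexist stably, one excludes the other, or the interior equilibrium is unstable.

Compare the nullcline intercepts: K1/α12 = 138/1.12 = 123 < K2 = 318; K2/α21 = 318/0.18 = 1770 > K1 = 138.
Since the inequalities point opposite ways, species 2 can invade but species 1 cannot.

species 2 excludes species 1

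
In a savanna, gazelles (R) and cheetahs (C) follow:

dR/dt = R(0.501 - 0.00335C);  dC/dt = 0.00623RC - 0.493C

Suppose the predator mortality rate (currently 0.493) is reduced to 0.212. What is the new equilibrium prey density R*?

R* ≈ 34

At the interior fixed point, setting dC/dt = 0 with C > 0 fixes R* = (predator death rate)/(RC coefficient) — independent of the other coefficients.
With the change, R* = 0.212/0.00623 = 34; it falls from 79.1.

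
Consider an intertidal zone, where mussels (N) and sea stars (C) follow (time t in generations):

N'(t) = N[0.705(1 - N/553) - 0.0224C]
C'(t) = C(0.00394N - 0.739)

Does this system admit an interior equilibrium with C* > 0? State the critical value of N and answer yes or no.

The predator equation gives dC/dt > 0 only when N > 0.739/0.00394 = 188.
Without the predator, N → K = 553. Since 553 > 188, the predator can invade and persist.

Threshold N = 188; K > 188, so yes, the predator persists.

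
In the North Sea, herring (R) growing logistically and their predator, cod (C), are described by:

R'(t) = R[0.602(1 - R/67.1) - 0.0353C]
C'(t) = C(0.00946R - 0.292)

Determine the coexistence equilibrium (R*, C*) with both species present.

From dC/dt = 0 with C > 0: 0.00946R* = 0.292, so R* = 30.9.
Substitute into dR/dt = 0: 0.602(1 - 30.9/67.1) = 0.0353C*.
The bracket is 0.54, giving C* = 0.325/0.0353 = 9.21.

R* ≈ 30.9, C* ≈ 9.21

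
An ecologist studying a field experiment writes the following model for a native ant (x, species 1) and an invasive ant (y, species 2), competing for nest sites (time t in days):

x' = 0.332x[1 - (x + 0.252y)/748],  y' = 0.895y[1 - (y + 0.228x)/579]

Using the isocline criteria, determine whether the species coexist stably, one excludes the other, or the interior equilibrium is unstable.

stable coexistence

Compare the nullcline intercepts: K1/α12 = 748/0.252 = 2970 > K2 = 579; K2/α21 = 579/0.228 = 2540 > K1 = 748.
Since both inequalities hold, each species can invade when rare, so the interior equilibrium is stable.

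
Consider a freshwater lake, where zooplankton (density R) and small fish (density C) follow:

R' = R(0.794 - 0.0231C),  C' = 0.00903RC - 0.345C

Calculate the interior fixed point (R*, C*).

Set dC/dt = 0 with C > 0: 0.00903R - 0.345 = 0, so R* = 0.345/0.00903 = 38.2.
Set dR/dt = 0 with R > 0: 0.794 - 0.0231C = 0, so C* = 0.794/0.0231 = 34.4.

R* ≈ 38.2, C* ≈ 34.4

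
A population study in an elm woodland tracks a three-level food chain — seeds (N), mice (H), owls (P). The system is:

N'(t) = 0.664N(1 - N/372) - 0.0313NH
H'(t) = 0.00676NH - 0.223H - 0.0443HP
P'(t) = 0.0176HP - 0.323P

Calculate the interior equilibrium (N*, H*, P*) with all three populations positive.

N* ≈ 50.2, H* ≈ 18.4, P* ≈ 2.62

From dP/dt = 0: 0.0176H* = 0.323, so H* = 18.4.
From dN/dt = 0: 0.664(1 - N*/372) = 0.0313·18.4, giving N* = 372·(1 - 0.865) = 50.2.
From dH/dt = 0: 0.00676·50.2 - 0.223 = 0.0443P*, so P* = 0.116/0.0443 = 2.62.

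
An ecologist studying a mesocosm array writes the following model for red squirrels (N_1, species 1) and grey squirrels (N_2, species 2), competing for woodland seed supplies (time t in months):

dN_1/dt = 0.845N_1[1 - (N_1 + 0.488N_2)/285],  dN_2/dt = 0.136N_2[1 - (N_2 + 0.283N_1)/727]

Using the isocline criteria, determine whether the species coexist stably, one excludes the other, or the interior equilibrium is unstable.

species 2 excludes species 1

Compare the nullcline intercepts: K1/α12 = 285/0.488 = 584 < K2 = 727; K2/α21 = 727/0.283 = 2570 > K1 = 285.
Since the inequalities point opposite ways, species 2 can invade but species 1 cannot.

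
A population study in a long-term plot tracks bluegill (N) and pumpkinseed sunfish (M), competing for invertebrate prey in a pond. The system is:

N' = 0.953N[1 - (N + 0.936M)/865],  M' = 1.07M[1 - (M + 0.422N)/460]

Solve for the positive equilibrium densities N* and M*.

N* ≈ 718, M* ≈ 157

Setting both brackets to zero gives the nullclines N + 0.936M = 865 and 0.422N + M = 460.
Substituting M = 460 - 0.422N into the first: N(1 - 0.936·0.422) = 865 - 0.936·460.
So N* = 434/0.605 = 718, and then M* = 460 - 0.422·718 = 157.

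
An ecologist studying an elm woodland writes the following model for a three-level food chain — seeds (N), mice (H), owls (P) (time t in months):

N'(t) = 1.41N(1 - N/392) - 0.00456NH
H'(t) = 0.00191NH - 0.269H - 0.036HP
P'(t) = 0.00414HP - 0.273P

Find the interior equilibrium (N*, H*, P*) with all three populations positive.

From dP/dt = 0: 0.00414H* = 0.273, so H* = 65.9.
From dN/dt = 0: 1.41(1 - N*/392) = 0.00456·65.9, giving N* = 392·(1 - 0.213) = 308.
From dH/dt = 0: 0.00191·308 - 0.269 = 0.036P*, so P* = 0.32/0.036 = 8.89.

N* ≈ 308, H* ≈ 65.9, P* ≈ 8.89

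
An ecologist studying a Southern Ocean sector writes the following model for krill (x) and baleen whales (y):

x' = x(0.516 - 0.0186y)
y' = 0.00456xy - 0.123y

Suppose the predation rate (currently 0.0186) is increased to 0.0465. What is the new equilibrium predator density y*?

y* ≈ 11.1

At the interior fixed point, setting dx/dt = 0 with x > 0 fixes y* = (prey growth rate)/(xy coefficient) — independent of the other coefficients.
With the change, y* = 0.516/0.0465 = 11.1; it falls from 27.7.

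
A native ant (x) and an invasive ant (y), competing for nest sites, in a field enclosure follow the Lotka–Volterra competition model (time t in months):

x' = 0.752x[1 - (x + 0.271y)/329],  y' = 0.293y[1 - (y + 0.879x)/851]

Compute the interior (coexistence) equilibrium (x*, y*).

Setting both brackets to zero gives the nullclines x + 0.271y = 329 and 0.879x + y = 851.
Substituting y = 851 - 0.879x into the first: x(1 - 0.271·0.879) = 329 - 0.271·851.
So x* = 98.4/0.762 = 129, and then y* = 851 - 0.879·129 = 737.

x* ≈ 129, y* ≈ 737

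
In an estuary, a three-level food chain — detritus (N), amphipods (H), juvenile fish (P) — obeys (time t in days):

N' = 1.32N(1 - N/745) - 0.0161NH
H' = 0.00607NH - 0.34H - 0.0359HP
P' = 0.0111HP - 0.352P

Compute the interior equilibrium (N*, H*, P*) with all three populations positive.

From dP/dt = 0: 0.0111H* = 0.352, so H* = 31.7.
From dN/dt = 0: 1.32(1 - N*/745) = 0.0161·31.7, giving N* = 745·(1 - 0.387) = 457.
From dH/dt = 0: 0.00607·457 - 0.34 = 0.0359P*, so P* = 2.43/0.0359 = 67.8.

N* ≈ 457, H* ≈ 31.7, P* ≈ 67.8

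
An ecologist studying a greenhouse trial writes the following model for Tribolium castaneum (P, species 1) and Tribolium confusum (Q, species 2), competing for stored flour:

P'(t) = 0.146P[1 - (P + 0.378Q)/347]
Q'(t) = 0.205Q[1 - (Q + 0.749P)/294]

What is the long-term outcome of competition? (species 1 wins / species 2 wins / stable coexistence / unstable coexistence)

Compare the nullcline intercepts: K1/α12 = 347/0.378 = 918 > K2 = 294; K2/α21 = 294/0.749 = 393 > K1 = 347.
Since both inequalities hold, each species can invade when rare, so the interior equilibrium is stable.

stable coexistence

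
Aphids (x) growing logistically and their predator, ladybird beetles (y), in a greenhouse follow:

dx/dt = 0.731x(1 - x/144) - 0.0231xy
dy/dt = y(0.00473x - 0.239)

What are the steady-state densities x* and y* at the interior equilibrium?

x* ≈ 50.5, y* ≈ 20.5

From dy/dt = 0 with y > 0: 0.00473x* = 0.239, so x* = 50.5.
Substitute into dx/dt = 0: 0.731(1 - 50.5/144) = 0.0231y*.
The bracket is 0.649, giving y* = 0.474/0.0231 = 20.5.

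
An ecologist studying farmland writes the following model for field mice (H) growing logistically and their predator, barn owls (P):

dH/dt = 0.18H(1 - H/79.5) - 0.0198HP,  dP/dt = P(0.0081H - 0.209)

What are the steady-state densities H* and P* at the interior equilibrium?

H* ≈ 25.8, P* ≈ 6.14

From dP/dt = 0 with P > 0: 0.0081H* = 0.209, so H* = 25.8.
Substitute into dH/dt = 0: 0.18(1 - 25.8/79.5) = 0.0198P*.
The bracket is 0.675, giving P* = 0.122/0.0198 = 6.14.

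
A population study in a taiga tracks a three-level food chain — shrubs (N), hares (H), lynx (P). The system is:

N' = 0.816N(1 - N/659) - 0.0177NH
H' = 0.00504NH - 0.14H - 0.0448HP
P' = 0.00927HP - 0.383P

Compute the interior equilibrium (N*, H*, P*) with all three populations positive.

N* ≈ 68.4, H* ≈ 41.3, P* ≈ 4.57

From dP/dt = 0: 0.00927H* = 0.383, so H* = 41.3.
From dN/dt = 0: 0.816(1 - N*/659) = 0.0177·41.3, giving N* = 659·(1 - 0.896) = 68.4.
From dH/dt = 0: 0.00504·68.4 - 0.14 = 0.0448P*, so P* = 0.205/0.0448 = 4.57.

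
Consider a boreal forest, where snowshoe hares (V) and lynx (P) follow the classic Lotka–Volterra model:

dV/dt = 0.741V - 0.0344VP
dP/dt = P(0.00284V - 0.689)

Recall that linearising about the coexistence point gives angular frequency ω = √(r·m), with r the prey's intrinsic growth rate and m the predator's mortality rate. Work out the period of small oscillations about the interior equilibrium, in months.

T ≈ 8.79 months

Here r = 0.741 and m = 0.689, so r·m = 0.511.
ω = √0.511 = 0.715 per month, hence T = 2π/ω ≈ 8.79 months.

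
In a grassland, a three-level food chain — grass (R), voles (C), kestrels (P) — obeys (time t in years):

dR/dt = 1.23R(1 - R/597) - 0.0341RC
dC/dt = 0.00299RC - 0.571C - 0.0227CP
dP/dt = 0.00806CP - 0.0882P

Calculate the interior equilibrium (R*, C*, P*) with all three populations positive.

From dP/dt = 0: 0.00806C* = 0.0882, so C* = 10.9.
From dR/dt = 0: 1.23(1 - R*/597) = 0.0341·10.9, giving R* = 597·(1 - 0.303) = 416.
From dC/dt = 0: 0.00299·416 - 0.571 = 0.0227P*, so P* = 0.672/0.0227 = 29.6.

R* ≈ 416, C* ≈ 10.9, P* ≈ 29.6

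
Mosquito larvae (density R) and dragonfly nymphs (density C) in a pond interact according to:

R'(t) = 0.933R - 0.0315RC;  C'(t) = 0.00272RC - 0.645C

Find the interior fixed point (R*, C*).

Set dC/dt = 0 with C > 0: 0.00272R - 0.645 = 0, so R* = 0.645/0.00272 = 237.
Set dR/dt = 0 with R > 0: 0.933 - 0.0315C = 0, so C* = 0.933/0.0315 = 29.6.

R* ≈ 237, C* ≈ 29.6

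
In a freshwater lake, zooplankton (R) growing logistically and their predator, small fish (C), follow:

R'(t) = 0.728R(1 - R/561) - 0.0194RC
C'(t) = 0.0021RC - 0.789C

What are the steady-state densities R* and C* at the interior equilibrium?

From dC/dt = 0 with C > 0: 0.0021R* = 0.789, so R* = 376.
Substitute into dR/dt = 0: 0.728(1 - 376/561) = 0.0194C*.
The bracket is 0.33, giving C* = 0.24/0.0194 = 12.4.

R* ≈ 376, C* ≈ 12.4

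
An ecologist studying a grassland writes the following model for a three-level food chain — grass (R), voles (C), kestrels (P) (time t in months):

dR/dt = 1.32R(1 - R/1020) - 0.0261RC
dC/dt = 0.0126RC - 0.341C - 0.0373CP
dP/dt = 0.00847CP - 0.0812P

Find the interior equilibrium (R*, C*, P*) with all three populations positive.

R* ≈ 827, C* ≈ 9.59, P* ≈ 270

From dP/dt = 0: 0.00847C* = 0.0812, so C* = 9.59.
From dR/dt = 0: 1.32(1 - R*/1020) = 0.0261·9.59, giving R* = 1020·(1 - 0.19) = 827.
From dC/dt = 0: 0.0126·827 - 0.341 = 0.0373P*, so P* = 10.1/0.0373 = 270.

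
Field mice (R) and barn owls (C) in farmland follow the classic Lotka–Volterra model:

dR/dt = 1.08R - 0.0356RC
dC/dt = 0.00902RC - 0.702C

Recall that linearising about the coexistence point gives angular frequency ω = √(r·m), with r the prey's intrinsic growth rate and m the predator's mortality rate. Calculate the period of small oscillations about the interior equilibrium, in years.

T ≈ 7.22 years

Here r = 1.08 and m = 0.702, so r·m = 0.758.
ω = √0.758 = 0.871 per year, hence T = 2π/ω ≈ 7.22 years.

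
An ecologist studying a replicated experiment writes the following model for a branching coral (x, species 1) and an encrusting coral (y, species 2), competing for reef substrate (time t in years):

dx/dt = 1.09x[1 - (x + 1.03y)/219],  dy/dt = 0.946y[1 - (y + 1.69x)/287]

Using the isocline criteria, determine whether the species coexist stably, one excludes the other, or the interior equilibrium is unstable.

Compare the nullcline intercepts: K1/α12 = 219/1.03 = 213 < K2 = 287; K2/α21 = 287/1.69 = 170 < K1 = 219.
Since both are reversed, neither can invade when rare; the interior point is a saddle.

unstable coexistence (outcome depends on initial conditions)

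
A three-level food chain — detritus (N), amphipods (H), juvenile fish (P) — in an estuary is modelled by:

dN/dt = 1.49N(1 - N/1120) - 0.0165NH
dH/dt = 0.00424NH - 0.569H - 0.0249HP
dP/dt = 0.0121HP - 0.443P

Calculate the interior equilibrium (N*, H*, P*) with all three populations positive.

From dP/dt = 0: 0.0121H* = 0.443, so H* = 36.6.
From dN/dt = 0: 1.49(1 - N*/1120) = 0.0165·36.6, giving N* = 1120·(1 - 0.405) = 666.
From dH/dt = 0: 0.00424·666 - 0.569 = 0.0249P*, so P* = 2.25/0.0249 = 90.5.

N* ≈ 666, H* ≈ 36.6, P* ≈ 90.5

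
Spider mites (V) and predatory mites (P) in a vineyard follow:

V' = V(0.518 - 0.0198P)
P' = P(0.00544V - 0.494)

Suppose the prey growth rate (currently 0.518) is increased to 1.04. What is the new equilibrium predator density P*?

P* ≈ 52.5

At the interior fixed point, setting dV/dt = 0 with V > 0 fixes P* = (prey growth rate)/(VP coefficient) — independent of the other coefficients.
With the change, P* = 1.04/0.0198 = 52.5; it rises from 26.2.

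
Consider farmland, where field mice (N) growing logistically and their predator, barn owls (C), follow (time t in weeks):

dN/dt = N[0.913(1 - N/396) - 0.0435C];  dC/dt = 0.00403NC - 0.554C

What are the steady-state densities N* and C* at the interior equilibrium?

N* ≈ 137, C* ≈ 13.7

From dC/dt = 0 with C > 0: 0.00403N* = 0.554, so N* = 137.
Substitute into dN/dt = 0: 0.913(1 - 137/396) = 0.0435C*.
The bracket is 0.653, giving C* = 0.596/0.0435 = 13.7.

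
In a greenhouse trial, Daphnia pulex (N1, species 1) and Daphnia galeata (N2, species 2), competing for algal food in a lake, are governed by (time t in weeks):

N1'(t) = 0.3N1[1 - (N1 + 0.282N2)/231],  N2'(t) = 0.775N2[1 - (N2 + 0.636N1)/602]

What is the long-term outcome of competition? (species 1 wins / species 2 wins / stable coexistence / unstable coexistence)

stable coexistence

Compare the nullcline intercepts: K1/α12 = 231/0.282 = 819 > K2 = 602; K2/α21 = 602/0.636 = 947 > K1 = 231.
Since both inequalities hold, each species can invade when rare, so the interior equilibrium is stable.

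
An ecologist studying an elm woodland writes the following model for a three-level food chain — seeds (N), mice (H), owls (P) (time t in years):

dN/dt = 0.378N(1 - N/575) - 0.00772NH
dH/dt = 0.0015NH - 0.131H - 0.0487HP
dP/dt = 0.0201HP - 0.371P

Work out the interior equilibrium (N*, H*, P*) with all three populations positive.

From dP/dt = 0: 0.0201H* = 0.371, so H* = 18.5.
From dN/dt = 0: 0.378(1 - N*/575) = 0.00772·18.5, giving N* = 575·(1 - 0.377) = 358.
From dH/dt = 0: 0.0015·358 - 0.131 = 0.0487P*, so P* = 0.406/0.0487 = 8.34.

N* ≈ 358, H* ≈ 18.5, P* ≈ 8.34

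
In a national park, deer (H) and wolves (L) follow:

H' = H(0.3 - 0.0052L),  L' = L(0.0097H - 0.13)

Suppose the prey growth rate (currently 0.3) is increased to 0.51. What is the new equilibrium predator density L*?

At the interior fixed point, setting dH/dt = 0 with H > 0 fixes L* = (prey growth rate)/(HL coefficient) — independent of the other coefficients.
With the change, L* = 0.51/0.0052 = 98.1; it rises from 57.7.

L* ≈ 98.1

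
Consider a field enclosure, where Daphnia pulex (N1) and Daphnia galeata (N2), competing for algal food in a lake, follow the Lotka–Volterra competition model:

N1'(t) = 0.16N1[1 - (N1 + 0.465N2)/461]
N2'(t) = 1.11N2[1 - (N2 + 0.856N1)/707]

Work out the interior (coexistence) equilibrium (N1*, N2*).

Setting both brackets to zero gives the nullclines N1 + 0.465N2 = 461 and 0.856N1 + N2 = 707.
Substituting N2 = 707 - 0.856N1 into the first: N1(1 - 0.465·0.856) = 461 - 0.465·707.
So N1* = 132/0.602 = 220, and then N2* = 707 - 0.856·220 = 519.

N1* ≈ 220, N2* ≈ 519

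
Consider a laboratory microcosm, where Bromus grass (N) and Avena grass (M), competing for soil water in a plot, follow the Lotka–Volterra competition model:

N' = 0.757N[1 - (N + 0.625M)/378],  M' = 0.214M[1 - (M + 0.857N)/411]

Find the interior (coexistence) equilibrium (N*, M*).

Setting both brackets to zero gives the nullclines N + 0.625M = 378 and 0.857N + M = 411.
Substituting M = 411 - 0.857N into the first: N(1 - 0.625·0.857) = 378 - 0.625·411.
So N* = 121/0.464 = 261, and then M* = 411 - 0.857·261 = 187.

N* ≈ 261, M* ≈ 187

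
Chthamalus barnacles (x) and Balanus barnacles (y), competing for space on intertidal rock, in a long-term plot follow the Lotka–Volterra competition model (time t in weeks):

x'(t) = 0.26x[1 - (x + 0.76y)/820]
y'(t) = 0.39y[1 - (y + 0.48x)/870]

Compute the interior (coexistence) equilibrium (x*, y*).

Setting both brackets to zero gives the nullclines x + 0.76y = 820 and 0.48x + y = 870.
Substituting y = 870 - 0.48x into the first: x(1 - 0.76·0.48) = 820 - 0.76·870.
So x* = 159/0.635 = 250, and then y* = 870 - 0.48·250 = 750.

x* ≈ 250, y* ≈ 750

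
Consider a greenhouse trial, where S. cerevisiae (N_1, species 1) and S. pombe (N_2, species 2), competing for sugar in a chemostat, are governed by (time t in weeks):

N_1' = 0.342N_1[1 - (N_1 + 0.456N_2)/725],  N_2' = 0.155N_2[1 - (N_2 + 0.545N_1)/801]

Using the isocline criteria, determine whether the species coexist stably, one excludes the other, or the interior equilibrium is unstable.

Compare the nullcline intercepts: K1/α12 = 725/0.456 = 1590 > K2 = 801; K2/α21 = 801/0.545 = 1470 > K1 = 725.
Since both inequalities hold, each species can invade when rare, so the interior equilibrium is stable.

stable coexistence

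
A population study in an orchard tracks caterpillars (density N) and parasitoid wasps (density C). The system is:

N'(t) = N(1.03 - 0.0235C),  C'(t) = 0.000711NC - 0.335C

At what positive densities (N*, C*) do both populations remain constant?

Set dC/dt = 0 with C > 0: 0.000711N - 0.335 = 0, so N* = 0.335/0.000711 = 471.
Set dN/dt = 0 with N > 0: 1.03 - 0.0235C = 0, so C* = 1.03/0.0235 = 43.8.

N* ≈ 471, C* ≈ 43.8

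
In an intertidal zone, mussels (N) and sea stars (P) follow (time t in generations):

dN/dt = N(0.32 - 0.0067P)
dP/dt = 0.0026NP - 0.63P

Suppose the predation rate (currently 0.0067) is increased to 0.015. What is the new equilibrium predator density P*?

At the interior fixed point, setting dN/dt = 0 with N > 0 fixes P* = (prey growth rate)/(NP coefficient) — independent of the other coefficients.
With the change, P* = 0.32/0.015 = 21.3; it falls from 47.8.

P* ≈ 21.3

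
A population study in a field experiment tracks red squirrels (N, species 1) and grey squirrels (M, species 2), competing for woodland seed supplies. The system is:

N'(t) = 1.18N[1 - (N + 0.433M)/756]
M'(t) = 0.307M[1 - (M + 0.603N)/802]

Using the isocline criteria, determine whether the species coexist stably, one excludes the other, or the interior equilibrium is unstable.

stable coexistence

Compare the nullcline intercepts: K1/α12 = 756/0.433 = 1750 > K2 = 802; K2/α21 = 802/0.603 = 1330 > K1 = 756.
Since both inequalities hold, each species can invade when rare, so the interior equilibrium is stable.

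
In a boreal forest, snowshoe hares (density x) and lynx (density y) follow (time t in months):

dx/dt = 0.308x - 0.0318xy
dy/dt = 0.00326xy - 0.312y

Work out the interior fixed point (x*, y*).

Set dy/dt = 0 with y > 0: 0.00326x - 0.312 = 0, so x* = 0.312/0.00326 = 95.7.
Set dx/dt = 0 with x > 0: 0.308 - 0.0318y = 0, so y* = 0.308/0.0318 = 9.69.

x* ≈ 95.7, y* ≈ 9.69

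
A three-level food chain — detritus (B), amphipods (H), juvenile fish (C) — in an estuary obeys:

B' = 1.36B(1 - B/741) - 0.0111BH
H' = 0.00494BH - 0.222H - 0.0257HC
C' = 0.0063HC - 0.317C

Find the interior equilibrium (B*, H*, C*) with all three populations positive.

B* ≈ 437, H* ≈ 50.3, C* ≈ 75.3

From dC/dt = 0: 0.0063H* = 0.317, so H* = 50.3.
From dB/dt = 0: 1.36(1 - B*/741) = 0.0111·50.3, giving B* = 741·(1 - 0.411) = 437.
From dH/dt = 0: 0.00494·437 - 0.222 = 0.0257C*, so C* = 1.94/0.0257 = 75.3.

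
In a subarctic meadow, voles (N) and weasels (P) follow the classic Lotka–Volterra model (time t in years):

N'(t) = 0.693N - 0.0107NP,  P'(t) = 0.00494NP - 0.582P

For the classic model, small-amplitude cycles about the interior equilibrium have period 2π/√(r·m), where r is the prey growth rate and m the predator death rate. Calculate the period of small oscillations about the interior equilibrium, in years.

Here r = 0.693 and m = 0.582, so r·m = 0.403.
ω = √0.403 = 0.635 per year, hence T = 2π/ω ≈ 9.89 years.

T ≈ 9.89 years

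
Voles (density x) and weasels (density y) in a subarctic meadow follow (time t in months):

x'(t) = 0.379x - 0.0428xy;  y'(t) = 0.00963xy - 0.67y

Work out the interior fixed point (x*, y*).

x* ≈ 69.6, y* ≈ 8.86

Set dy/dt = 0 with y > 0: 0.00963x - 0.67 = 0, so x* = 0.67/0.00963 = 69.6.
Set dx/dt = 0 with x > 0: 0.379 - 0.0428y = 0, so y* = 0.379/0.0428 = 8.86.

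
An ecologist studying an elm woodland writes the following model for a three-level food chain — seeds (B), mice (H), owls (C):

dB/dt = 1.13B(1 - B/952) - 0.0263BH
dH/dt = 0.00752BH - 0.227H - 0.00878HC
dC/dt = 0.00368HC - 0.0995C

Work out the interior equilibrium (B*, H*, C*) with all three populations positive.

B* ≈ 353, H* ≈ 27, C* ≈ 276

From dC/dt = 0: 0.00368H* = 0.0995, so H* = 27.
From dB/dt = 0: 1.13(1 - B*/952) = 0.0263·27, giving B* = 952·(1 - 0.629) = 353.
From dH/dt = 0: 0.00752·353 - 0.227 = 0.00878C*, so C* = 2.43/0.00878 = 276.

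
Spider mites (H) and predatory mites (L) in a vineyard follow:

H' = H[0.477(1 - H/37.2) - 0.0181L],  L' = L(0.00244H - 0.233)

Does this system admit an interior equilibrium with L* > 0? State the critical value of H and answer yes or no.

The predator equation gives dL/dt > 0 only when H > 0.233/0.00244 = 95.5.
Without the predator, H → K = 37.2. Since 37.2 < 95.5, the predator cannot invade.

Threshold H = 95.5; K < 95.5, so no, the predator goes extinct.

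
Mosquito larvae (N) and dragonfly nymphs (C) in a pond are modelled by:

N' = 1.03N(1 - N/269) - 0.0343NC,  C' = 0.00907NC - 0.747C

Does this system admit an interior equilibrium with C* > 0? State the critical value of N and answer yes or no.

The predator equation gives dC/dt > 0 only when N > 0.747/0.00907 = 82.4.
Without the predator, N → K = 269. Since 269 > 82.4, the predator can invade and persist.

Threshold N = 82.4; K > 82.4, so yes, the predator persists.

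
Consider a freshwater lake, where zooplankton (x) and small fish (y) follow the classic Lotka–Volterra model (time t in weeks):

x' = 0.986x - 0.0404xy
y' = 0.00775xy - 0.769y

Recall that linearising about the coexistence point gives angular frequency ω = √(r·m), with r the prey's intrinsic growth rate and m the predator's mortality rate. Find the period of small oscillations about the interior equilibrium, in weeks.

T ≈ 7.22 weeks

Here r = 0.986 and m = 0.769, so r·m = 0.758.
ω = √0.758 = 0.871 per week, hence T = 2π/ω ≈ 7.22 weeks.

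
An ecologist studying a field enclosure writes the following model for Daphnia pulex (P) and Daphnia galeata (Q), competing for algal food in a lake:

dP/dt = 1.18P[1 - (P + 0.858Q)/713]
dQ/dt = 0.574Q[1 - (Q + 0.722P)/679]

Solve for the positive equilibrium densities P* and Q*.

Setting both brackets to zero gives the nullclines P + 0.858Q = 713 and 0.722P + Q = 679.
Substituting Q = 679 - 0.722P into the first: P(1 - 0.858·0.722) = 713 - 0.858·679.
So P* = 130/0.381 = 343, and then Q* = 679 - 0.722·343 = 432.

P* ≈ 343, Q* ≈ 432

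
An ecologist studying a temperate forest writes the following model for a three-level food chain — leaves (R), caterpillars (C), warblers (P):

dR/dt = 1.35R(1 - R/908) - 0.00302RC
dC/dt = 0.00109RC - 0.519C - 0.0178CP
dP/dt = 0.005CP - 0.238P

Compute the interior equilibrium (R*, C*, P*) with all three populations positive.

From dP/dt = 0: 0.005C* = 0.238, so C* = 47.6.
From dR/dt = 0: 1.35(1 - R*/908) = 0.00302·47.6, giving R* = 908·(1 - 0.106) = 811.
From dC/dt = 0: 0.00109·811 - 0.519 = 0.0178P*, so P* = 0.365/0.0178 = 20.5.

R* ≈ 811, C* ≈ 47.6, P* ≈ 20.5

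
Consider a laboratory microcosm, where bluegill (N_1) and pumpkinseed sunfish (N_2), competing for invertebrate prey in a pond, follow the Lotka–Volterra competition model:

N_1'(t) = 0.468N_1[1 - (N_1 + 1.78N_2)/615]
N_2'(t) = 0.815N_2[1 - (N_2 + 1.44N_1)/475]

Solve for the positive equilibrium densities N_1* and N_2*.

Setting both brackets to zero gives the nullclines N_1 + 1.78N_2 = 615 and 1.44N_1 + N_2 = 475.
Substituting N_2 = 475 - 1.44N_1 into the first: N_1(1 - 1.78·1.44) = 615 - 1.78·475.
So N_1* = -230/-1.56 = 147, and then N_2* = 475 - 1.44·147 = 263.

N_1* ≈ 147, N_2* ≈ 263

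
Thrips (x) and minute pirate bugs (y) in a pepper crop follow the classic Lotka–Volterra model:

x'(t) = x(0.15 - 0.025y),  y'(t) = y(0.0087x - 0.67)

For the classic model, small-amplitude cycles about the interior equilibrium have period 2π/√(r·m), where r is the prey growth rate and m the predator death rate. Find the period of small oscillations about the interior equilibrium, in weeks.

Here r = 0.15 and m = 0.67, so r·m = 0.101.
ω = √0.101 = 0.317 per week, hence T = 2π/ω ≈ 19.8 weeks.

T ≈ 19.8 weeks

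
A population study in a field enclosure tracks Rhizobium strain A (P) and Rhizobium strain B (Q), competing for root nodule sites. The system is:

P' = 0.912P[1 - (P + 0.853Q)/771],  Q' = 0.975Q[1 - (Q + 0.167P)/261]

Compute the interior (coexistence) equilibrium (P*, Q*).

P* ≈ 639, Q* ≈ 154

Setting both brackets to zero gives the nullclines P + 0.853Q = 771 and 0.167P + Q = 261.
Substituting Q = 261 - 0.167P into the first: P(1 - 0.853·0.167) = 771 - 0.853·261.
So P* = 548/0.858 = 639, and then Q* = 261 - 0.167·639 = 154.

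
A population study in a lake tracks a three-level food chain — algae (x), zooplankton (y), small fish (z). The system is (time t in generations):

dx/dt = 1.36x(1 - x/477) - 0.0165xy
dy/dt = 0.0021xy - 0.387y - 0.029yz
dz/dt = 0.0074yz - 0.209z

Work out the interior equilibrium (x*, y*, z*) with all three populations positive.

From dz/dt = 0: 0.0074y* = 0.209, so y* = 28.2.
From dx/dt = 0: 1.36(1 - x*/477) = 0.0165·28.2, giving x* = 477·(1 - 0.343) = 314.
From dy/dt = 0: 0.0021·314 - 0.387 = 0.029z*, so z* = 0.271/0.029 = 9.36.

x* ≈ 314, y* ≈ 28.2, z* ≈ 9.36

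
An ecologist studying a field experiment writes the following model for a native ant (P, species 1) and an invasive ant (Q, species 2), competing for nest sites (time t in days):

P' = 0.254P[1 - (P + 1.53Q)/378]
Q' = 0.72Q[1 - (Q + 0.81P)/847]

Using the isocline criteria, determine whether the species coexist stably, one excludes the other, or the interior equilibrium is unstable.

Compare the nullcline intercepts: K1/α12 = 378/1.53 = 247 < K2 = 847; K2/α21 = 847/0.81 = 1050 > K1 = 378.
Since the inequalities point opposite ways, species 2 can invade but species 1 cannot.

species 2 excludes species 1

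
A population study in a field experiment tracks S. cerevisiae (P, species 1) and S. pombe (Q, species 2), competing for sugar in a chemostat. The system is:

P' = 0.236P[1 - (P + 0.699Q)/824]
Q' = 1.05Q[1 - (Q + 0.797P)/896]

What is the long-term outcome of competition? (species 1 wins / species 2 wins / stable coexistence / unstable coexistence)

stable coexistence

Compare the nullcline intercepts: K1/α12 = 824/0.699 = 1180 > K2 = 896; K2/α21 = 896/0.797 = 1120 > K1 = 824.
Since both inequalities hold, each species can invade when rare, so the interior equilibrium is stable.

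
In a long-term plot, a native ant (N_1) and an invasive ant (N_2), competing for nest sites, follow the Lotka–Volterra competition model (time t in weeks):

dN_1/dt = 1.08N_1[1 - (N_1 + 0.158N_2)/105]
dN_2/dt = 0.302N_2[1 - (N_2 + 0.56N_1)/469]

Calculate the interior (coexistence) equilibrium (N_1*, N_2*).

Setting both brackets to zero gives the nullclines N_1 + 0.158N_2 = 105 and 0.56N_1 + N_2 = 469.
Substituting N_2 = 469 - 0.56N_1 into the first: N_1(1 - 0.158·0.56) = 105 - 0.158·469.
So N_1* = 30.9/0.912 = 33.9, and then N_2* = 469 - 0.56·33.9 = 450.

N_1* ≈ 33.9, N_2* ≈ 450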